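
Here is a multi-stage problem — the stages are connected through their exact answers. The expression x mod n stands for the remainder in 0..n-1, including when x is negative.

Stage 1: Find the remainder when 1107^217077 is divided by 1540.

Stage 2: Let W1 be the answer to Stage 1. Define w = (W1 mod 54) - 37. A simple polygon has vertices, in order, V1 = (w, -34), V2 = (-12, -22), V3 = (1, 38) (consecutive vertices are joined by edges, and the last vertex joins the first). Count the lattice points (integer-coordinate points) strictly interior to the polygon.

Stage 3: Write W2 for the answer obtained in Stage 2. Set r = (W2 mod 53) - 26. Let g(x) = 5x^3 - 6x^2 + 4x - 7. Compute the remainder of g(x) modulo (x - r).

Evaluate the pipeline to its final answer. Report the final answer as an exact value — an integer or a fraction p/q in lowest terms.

Stage 1: squarings mod 1540: 1107^1=1107, 1107^2=1149, 1107^4=421, 1107^8=141, 1107^16=1401, 1107^32=841, 1107^64=421, 1107^128=141, 1107^256=1401, 1107^512=841, 1107^1024=421, 1107^2048=141, 1107^4096=1401, 1107^8192=841, 1107^16384=421, 1107^32768=141, 1107^65536=1401, 1107^131072=841; 1107^217077 = 1107^1 * 1107^4 * 1107^16 * 1107^32 * 1107^64 * 1107^128 * 1107^256 * 1107^512 * 1107^1024 * 1107^2048 * 1107^16384 * 1107^65536 * 1107^131072 = 127 (mod 1540); answer 127
Stage 2: W1 = 127; w = -18; cross terms: (-18*-22 - -12*-34)=-12, (-12*38 - 1*-22)=-434, (1*-34 - -18*38)=650; twice the area = |204| = 204; area = 102; boundary points = 6 + 1 + 1 = 8; strictly interior points = area - boundary/2 + 1 = 99; answer 99
Stage 3: W2 = 99; r = 20; remainder = value at the root: 5*(20)^3 - 6*(20)^2 + 4*(20)^1 - 7 = (40000) + (-2400) + (80) + (-7) = 37673; answer 37673

37673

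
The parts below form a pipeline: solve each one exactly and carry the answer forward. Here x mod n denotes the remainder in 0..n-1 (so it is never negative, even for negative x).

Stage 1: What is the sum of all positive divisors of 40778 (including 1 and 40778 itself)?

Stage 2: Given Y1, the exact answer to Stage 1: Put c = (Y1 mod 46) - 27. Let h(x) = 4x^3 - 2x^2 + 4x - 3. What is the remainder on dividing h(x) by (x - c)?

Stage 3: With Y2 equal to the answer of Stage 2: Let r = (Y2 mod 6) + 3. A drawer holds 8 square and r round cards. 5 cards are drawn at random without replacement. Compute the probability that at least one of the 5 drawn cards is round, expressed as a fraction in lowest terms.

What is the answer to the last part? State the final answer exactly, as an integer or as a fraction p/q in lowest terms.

Stage 1: 40778 = 2 * 20389; sigma = (1 + 2) * (1 + 20389) = 3 * 20390 = 61170; answer 61170
Stage 2: Y1 = 61170; c = 9; remainder = value at the root: 4*(9)^3 - 2*(9)^2 + 4*(9)^1 - 3 = (2916) + (-162) + (36) + (-3) = 2787; answer 2787
Stage 3: Y2 = 2787; r = 6; total draws C(14,5) = 2002; complement C(8,5) = 56; favorable 2002 - 56 = 1946; P = 139/143; answer 139/143

139/143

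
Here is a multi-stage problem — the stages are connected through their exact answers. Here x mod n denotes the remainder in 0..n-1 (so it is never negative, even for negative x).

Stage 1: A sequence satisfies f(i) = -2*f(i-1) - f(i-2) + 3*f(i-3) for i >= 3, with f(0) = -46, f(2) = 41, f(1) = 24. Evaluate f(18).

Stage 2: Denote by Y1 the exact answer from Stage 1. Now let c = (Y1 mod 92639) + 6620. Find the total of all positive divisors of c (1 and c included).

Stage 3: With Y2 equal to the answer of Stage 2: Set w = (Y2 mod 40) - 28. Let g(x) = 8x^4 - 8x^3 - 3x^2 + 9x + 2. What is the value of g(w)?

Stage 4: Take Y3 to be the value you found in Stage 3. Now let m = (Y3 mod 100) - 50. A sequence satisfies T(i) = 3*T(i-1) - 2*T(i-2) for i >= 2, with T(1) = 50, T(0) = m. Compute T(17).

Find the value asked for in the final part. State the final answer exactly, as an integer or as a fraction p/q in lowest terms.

4980710

Stage 1: f(3) = -2*(41) - 1*(24) + 3*(-46) = -244; iterating: f(3)=-244, f(4)=519, f(5)=-671, f(6)=91, f(7)=2046, f(8)=-6196, f(9)=10619, f(10)=-8904, f(11)=-11399, f(12)=63559, f(13)=-142431, f(14)=187106, f(15)=-41104, f(16)=-532191, f(17)=1666804, f(18)=-2924729; answer -2924729
Stage 2: Y1 = -2924729; c = 46339; 46339 = 149 * 311; sigma = (1 + 149) * (1 + 311) = 150 * 312 = 46800; answer 46800
Stage 3: Y2 = 46800; w = -28; 8*(-28)^4 - 8*(-28)^3 - 3*(-28)^2 + 9*(-28)^1 + 2 = (4917248) + (175616) + (-2352) + (-252) + (2) = 5090262; answer 5090262
Stage 4: Y3 = 5090262; m = 12; T(2) = 3*(50) - 2*(12) = 126; iterating: T(2)=126, T(3)=278, T(4)=582, T(5)=1190, T(6)=2406, T(7)=4838, T(8)=9702, T(9)=19430, T(10)=38886, T(11)=77798, T(12)=155622, T(13)=311270, T(14)=622566, T(15)=1245158, T(16)=2490342, T(17)=4980710; answer 4980710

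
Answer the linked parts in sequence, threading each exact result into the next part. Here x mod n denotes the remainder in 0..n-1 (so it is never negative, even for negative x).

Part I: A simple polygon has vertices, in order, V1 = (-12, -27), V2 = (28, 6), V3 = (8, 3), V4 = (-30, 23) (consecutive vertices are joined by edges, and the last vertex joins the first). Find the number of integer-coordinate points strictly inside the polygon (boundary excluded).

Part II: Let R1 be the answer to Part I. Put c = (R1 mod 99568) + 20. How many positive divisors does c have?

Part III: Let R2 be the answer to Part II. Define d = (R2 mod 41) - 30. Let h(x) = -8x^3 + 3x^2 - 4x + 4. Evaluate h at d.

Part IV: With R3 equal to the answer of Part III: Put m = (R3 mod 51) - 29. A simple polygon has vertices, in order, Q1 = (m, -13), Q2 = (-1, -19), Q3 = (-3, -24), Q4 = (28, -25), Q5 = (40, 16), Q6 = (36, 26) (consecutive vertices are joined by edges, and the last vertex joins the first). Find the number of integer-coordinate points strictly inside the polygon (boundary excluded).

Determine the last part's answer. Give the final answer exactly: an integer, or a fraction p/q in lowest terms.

Part I: cross terms: (-12*6 - 28*-27)=684, (28*3 - 8*6)=36, (8*23 - -30*3)=274, (-30*-27 - -12*23)=1086; twice the area = |2080| = 2080; area = 1040; boundary points = 1 + 1 + 2 + 2 = 6; strictly interior points = area - boundary/2 + 1 = 1038; answer 1038
Part II: R1 = 1038; c = 1058; 1058 = 2 * 23^2; number of divisors = (1+1) * (2+1) = 6; answer 6
Part III: R2 = 6; d = -24; -8*(-24)^3 + 3*(-24)^2 - 4*(-24)^1 + 4 = (110592) + (1728) + (96) + (4) = 112420; answer 112420
Part IV: R3 = 112420; m = -13; cross terms: (-13*-19 - -1*-13)=234, (-1*-24 - -3*-19)=-33, (-3*-25 - 28*-24)=747, (28*16 - 40*-25)=1448, (40*26 - 36*16)=464, (36*-13 - -13*26)=-130; twice the area = |2730| = 2730; area = 1365; boundary points = 6 + 1 + 1 + 1 + 2 + 1 = 12; strictly interior points = area - boundary/2 + 1 = 1360; answer 1360

1360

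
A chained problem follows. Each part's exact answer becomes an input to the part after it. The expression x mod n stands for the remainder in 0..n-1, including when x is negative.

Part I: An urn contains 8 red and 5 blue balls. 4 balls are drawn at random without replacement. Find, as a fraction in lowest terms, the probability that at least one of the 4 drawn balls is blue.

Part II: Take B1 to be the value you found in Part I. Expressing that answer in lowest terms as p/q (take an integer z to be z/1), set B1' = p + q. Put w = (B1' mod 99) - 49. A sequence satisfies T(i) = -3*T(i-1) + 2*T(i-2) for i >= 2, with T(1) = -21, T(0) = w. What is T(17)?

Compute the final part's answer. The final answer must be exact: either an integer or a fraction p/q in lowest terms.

-20285916021

Part I: total draws C(13,4) = 715; complement C(8,4) = 70; favorable 715 - 70 = 645; P = 129/143; answer 129/143
Part II: B1 = 129/143; threaded value p + q = 272; w = 25; T(2) = -3*(-21) + 2*(25) = 113; iterating: T(2)=113, T(3)=-381, T(4)=1369, T(5)=-4869, T(6)=17345, T(7)=-61773, T(8)=220009, T(9)=-783573, T(10)=2790737, T(11)=-9939357, T(12)=35399545, T(13)=-126077349, T(14)=449031137, T(15)=-1599248109, T(16)=5695806601, T(17)=-20285916021; answer -20285916021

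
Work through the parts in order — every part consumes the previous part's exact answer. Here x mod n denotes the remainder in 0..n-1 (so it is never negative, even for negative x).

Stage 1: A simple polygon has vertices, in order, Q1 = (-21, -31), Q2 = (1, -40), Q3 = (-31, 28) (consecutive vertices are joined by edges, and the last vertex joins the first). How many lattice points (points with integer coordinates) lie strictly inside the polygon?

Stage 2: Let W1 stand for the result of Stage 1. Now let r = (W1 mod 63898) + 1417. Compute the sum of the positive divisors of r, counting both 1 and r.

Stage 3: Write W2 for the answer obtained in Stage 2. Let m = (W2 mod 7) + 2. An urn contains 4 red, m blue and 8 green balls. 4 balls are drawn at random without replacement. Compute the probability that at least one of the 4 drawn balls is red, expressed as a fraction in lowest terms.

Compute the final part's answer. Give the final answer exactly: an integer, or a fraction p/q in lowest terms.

69/91

Stage 1: cross terms: (-21*-40 - 1*-31)=871, (1*28 - -31*-40)=-1212, (-31*-31 - -21*28)=1549; twice the area = |1208| = 1208; area = 604; boundary points = 1 + 4 + 1 = 6; strictly interior points = area - boundary/2 + 1 = 602; answer 602
Stage 2: W1 = 602; r = 2019; 2019 = 3 * 673; sigma = (1 + 3) * (1 + 673) = 4 * 674 = 2696; answer 2696
Stage 3: W2 = 2696; m = 3; total draws C(15,4) = 1365; complement C(11,4) = 330; favorable 1365 - 330 = 1035; P = 69/91; answer 69/91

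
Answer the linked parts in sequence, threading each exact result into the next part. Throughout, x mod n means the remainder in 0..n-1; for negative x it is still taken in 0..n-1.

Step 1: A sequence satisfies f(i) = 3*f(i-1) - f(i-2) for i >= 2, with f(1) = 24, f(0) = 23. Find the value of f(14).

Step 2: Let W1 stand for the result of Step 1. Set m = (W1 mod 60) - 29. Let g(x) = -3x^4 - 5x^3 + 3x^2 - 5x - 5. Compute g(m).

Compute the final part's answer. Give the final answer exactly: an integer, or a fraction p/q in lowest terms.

Step 1: f(2) = 3*(24) - 1*(23) = 49; iterating: f(2)=49, f(3)=123, f(4)=320, f(5)=837, f(6)=2191, f(7)=5736, f(8)=15017, f(9)=39315, f(10)=102928, f(11)=269469, f(12)=705479, f(13)=1846968, f(14)=4835425; answer 4835425
Step 2: W1 = 4835425; m = -4; -3*(-4)^4 - 5*(-4)^3 + 3*(-4)^2 - 5*(-4)^1 - 5 = (-768) + (320) + (48) + (20) + (-5) = -385; answer -385

-385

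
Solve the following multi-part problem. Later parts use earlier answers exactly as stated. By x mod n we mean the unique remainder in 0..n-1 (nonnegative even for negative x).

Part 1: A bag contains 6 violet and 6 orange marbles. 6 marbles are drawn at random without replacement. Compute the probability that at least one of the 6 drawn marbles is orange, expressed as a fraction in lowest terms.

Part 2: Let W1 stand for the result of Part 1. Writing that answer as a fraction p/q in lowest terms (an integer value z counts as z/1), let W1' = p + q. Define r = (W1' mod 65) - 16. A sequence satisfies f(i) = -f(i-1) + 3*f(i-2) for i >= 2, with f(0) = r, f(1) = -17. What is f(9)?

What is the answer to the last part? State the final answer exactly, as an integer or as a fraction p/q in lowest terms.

Part 1: total draws C(12,6) = 924; complement C(6,6) = 1; favorable 924 - 1 = 923; P = 923/924; answer 923/924
Part 2: W1 = 923/924; threaded value p + q = 1847; r = 11; f(2) = -1*(-17) + 3*(11) = 50; iterating: f(2)=50, f(3)=-101, f(4)=251, f(5)=-554, f(6)=1307, f(7)=-2969, f(8)=6890, f(9)=-15797; answer -15797

-15797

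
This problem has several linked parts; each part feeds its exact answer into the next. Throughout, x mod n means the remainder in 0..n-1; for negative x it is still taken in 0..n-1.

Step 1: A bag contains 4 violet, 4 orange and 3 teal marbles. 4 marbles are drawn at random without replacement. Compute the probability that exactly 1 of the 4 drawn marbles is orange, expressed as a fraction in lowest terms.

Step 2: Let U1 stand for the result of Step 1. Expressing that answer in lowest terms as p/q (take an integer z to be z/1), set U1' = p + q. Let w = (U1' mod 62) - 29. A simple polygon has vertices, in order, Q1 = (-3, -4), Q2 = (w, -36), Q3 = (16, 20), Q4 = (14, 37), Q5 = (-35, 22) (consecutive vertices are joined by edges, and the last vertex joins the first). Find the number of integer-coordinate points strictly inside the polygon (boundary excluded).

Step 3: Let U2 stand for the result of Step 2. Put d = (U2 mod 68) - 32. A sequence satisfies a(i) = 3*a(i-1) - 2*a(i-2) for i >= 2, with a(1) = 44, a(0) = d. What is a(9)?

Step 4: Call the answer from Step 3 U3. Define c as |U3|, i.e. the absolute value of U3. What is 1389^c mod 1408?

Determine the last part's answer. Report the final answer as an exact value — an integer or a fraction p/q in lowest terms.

Step 1: total draws C(11,4) = 330; favorable C(4,1)*C(7,3) = 140; P = 14/33; answer 14/33
Step 2: U1 = 14/33; threaded value p + q = 47; w = 18; cross terms: (-3*-36 - 18*-4)=180, (18*20 - 16*-36)=936, (16*37 - 14*20)=312, (14*22 - -35*37)=1603, (-35*-4 - -3*22)=206; twice the area = |3237| = 3237; area = 3237/2; boundary points = 1 + 2 + 1 + 1 + 2 = 7; strictly interior points = area - boundary/2 + 1 = 1616; answer 1616
Step 3: U2 = 1616; d = 20; a(2) = 3*(44) - 2*(20) = 92; iterating: a(2)=92, a(3)=188, a(4)=380, a(5)=764, a(6)=1532, a(7)=3068, a(8)=6140, a(9)=12284; answer 12284
Step 4: U3 = 12284; c = 12284; squarings mod 1408: 1389^1=1389, 1389^2=361, 1389^4=785, 1389^8=929, 1389^16=1345, 1389^32=1153, 1389^64=257, 1389^128=1281, 1389^256=641, 1389^512=1153, 1389^1024=257, 1389^2048=1281, 1389^4096=641, 1389^8192=1153; 1389^12284 = 1389^4 * 1389^8 * 1389^16 * 1389^32 * 1389^64 * 1389^128 * 1389^256 * 1389^512 * 1389^1024 * 1389^2048 * 1389^8192 = 1137 (mod 1408); answer 1137

1137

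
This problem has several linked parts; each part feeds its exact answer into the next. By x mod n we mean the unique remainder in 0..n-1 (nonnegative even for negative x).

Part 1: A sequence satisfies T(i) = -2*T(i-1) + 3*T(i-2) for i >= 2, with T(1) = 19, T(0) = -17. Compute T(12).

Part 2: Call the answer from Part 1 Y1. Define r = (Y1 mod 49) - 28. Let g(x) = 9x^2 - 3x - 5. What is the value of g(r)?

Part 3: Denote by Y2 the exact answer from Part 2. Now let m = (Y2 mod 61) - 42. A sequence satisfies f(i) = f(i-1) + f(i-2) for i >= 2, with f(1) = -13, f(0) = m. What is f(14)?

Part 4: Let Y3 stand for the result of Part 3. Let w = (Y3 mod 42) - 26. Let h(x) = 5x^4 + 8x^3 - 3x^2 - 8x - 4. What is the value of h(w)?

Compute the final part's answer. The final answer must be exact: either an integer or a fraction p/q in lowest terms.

9166

Part 1: T(2) = -2*(19) + 3*(-17) = -89; iterating: T(2)=-89, T(3)=235, T(4)=-737, T(5)=2179, T(6)=-6569, T(7)=19675, T(8)=-59057, T(9)=177139, T(10)=-531449, T(11)=1594315, T(12)=-4782977; answer -4782977
Part 2: Y1 = -4782977; r = -17; 9*(-17)^2 - 3*(-17)^1 - 5 = (2601) + (51) + (-5) = 2647; answer 2647
Part 3: Y2 = 2647; m = -18; f(2) = 1*(-13) + 1*(-18) = -31; iterating: f(2)=-31, f(3)=-44, f(4)=-75, f(5)=-119, f(6)=-194, f(7)=-313, f(8)=-507, f(9)=-820, f(10)=-1327, f(11)=-2147, f(12)=-3474, f(13)=-5621, f(14)=-9095; answer -9095
Part 4: Y3 = -9095; w = -7; 5*(-7)^4 + 8*(-7)^3 - 3*(-7)^2 - 8*(-7)^1 - 4 = (12005) + (-2744) + (-147) + (56) + (-4) = 9166; answer 9166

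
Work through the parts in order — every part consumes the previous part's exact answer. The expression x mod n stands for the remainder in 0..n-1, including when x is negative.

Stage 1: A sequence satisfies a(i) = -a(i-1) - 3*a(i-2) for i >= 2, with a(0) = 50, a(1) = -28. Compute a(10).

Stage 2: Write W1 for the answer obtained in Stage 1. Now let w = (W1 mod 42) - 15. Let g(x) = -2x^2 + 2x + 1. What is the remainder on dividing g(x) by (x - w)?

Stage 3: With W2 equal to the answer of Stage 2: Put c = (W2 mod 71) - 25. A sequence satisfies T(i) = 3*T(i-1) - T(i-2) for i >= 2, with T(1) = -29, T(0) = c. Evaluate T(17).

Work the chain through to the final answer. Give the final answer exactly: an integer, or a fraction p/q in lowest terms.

-128352470

Stage 1: a(2) = -1*(-28) - 3*(50) = -122; iterating: a(2)=-122, a(3)=206, a(4)=160, a(5)=-778, a(6)=298, a(7)=2036, a(8)=-2930, a(9)=-3178, a(10)=11968; answer 11968
Stage 2: W1 = 11968; w = 25; remainder = value at the root: -2*(25)^2 + 2*(25)^1 + 1 = (-1250) + (50) + (1) = -1199; answer -1199
Stage 3: W2 = -1199; c = -17; T(2) = 3*(-29) - 1*(-17) = -70; iterating: T(2)=-70, T(3)=-181, T(4)=-473, T(5)=-1238, T(6)=-3241, T(7)=-8485, T(8)=-22214, T(9)=-58157, T(10)=-152257, T(11)=-398614, T(12)=-1043585, T(13)=-2732141, T(14)=-7152838, T(15)=-18726373, T(16)=-49026281, T(17)=-128352470; answer -128352470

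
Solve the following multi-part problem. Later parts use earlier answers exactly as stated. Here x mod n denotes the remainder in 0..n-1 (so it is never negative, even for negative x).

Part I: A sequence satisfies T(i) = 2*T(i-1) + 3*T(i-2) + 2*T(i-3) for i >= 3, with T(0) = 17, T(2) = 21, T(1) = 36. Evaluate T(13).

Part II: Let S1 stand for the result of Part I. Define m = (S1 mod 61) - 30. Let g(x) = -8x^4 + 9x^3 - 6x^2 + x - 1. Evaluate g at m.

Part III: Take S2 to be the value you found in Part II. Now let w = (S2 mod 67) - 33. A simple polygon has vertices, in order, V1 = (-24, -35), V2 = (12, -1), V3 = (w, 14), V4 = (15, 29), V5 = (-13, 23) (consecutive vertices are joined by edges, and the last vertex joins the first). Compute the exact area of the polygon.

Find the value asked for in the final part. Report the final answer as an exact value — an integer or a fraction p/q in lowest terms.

2761/2

Part I: T(3) = 2*(21) + 3*(36) + 2*(17) = 184; iterating: T(3)=184, T(4)=503, T(5)=1600, T(6)=5077, T(7)=15960, T(8)=50351, T(9)=158736, T(10)=500445, T(11)=1577800, T(12)=4974407, T(13)=15683104; answer 15683104
Part II: S1 = 15683104; m = -26; -8*(-26)^4 + 9*(-26)^3 - 6*(-26)^2 + 1*(-26)^1 - 1 = (-3655808) + (-158184) + (-4056) + (-26) + (-1) = -3818075; answer -3818075
Part III: S2 = -3818075; w = 21; cross terms: (-24*-1 - 12*-35)=444, (12*14 - 21*-1)=189, (21*29 - 15*14)=399, (15*23 - -13*29)=722, (-13*-35 - -24*23)=1007; twice the area = |2761| = 2761; area = 2761/2; answer 2761/2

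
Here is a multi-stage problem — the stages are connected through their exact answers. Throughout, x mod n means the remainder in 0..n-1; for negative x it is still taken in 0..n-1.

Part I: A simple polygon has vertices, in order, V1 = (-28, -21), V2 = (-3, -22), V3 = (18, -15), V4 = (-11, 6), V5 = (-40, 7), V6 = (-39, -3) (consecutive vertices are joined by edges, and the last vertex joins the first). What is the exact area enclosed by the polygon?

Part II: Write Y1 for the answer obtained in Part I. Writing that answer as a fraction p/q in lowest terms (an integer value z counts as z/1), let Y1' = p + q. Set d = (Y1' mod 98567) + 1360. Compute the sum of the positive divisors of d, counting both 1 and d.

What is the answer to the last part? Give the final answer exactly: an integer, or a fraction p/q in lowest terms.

Part I: cross terms: (-28*-22 - -3*-21)=553, (-3*-15 - 18*-22)=441, (18*6 - -11*-15)=-57, (-11*7 - -40*6)=163, (-40*-3 - -39*7)=393, (-39*-21 - -28*-3)=735; twice the area = |2228| = 2228; area = 1114; answer 1114
Part II: Y1 = 1114; threaded value p + q = 1115; d = 2475; 2475 = 3^2 * 5^2 * 11; sigma = (1 + 3 + 9) * (1 + 5 + 25) * (1 + 11) = 13 * 31 * 12 = 4836; answer 4836

4836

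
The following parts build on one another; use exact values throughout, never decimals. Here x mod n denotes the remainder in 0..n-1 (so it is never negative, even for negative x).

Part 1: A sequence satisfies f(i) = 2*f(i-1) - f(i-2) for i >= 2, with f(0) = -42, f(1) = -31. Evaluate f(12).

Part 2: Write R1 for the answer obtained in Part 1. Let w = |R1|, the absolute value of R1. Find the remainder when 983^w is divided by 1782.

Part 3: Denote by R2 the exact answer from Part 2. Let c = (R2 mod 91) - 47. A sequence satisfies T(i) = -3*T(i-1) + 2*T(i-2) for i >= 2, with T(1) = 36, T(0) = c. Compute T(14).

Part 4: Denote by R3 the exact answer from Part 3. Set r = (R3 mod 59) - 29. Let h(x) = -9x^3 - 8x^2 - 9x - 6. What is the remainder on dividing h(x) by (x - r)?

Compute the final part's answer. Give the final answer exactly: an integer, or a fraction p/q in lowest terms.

Part 1: f(2) = 2*(-31) - 1*(-42) = -20; iterating: f(2)=-20, f(3)=-9, f(4)=2, f(5)=13, f(6)=24, f(7)=35, f(8)=46, f(9)=57, f(10)=68, f(11)=79, f(12)=90; answer 90
Part 2: R1 = 90; w = 90; squarings mod 1782: 983^1=983, 983^2=445, 983^4=223, 983^8=1615, 983^16=1159, 983^32=1435, 983^64=1015; 983^90 = 983^2 * 983^8 * 983^16 * 983^64 = 1189 (mod 1782); answer 1189
Part 3: R2 = 1189; c = -41; T(2) = -3*(36) + 2*(-41) = -190; iterating: T(2)=-190, T(3)=642, T(4)=-2306, T(5)=8202, T(6)=-29218, T(7)=104058, T(8)=-370610, T(9)=1319946, T(10)=-4701058, T(11)=16743066, T(12)=-59631314, T(13)=212380074, T(14)=-756402850; answer -756402850
Part 4: R3 = -756402850; r = 13; remainder = value at the root: -9*(13)^3 - 8*(13)^2 - 9*(13)^1 - 6 = (-19773) + (-1352) + (-117) + (-6) = -21248; answer -21248

-21248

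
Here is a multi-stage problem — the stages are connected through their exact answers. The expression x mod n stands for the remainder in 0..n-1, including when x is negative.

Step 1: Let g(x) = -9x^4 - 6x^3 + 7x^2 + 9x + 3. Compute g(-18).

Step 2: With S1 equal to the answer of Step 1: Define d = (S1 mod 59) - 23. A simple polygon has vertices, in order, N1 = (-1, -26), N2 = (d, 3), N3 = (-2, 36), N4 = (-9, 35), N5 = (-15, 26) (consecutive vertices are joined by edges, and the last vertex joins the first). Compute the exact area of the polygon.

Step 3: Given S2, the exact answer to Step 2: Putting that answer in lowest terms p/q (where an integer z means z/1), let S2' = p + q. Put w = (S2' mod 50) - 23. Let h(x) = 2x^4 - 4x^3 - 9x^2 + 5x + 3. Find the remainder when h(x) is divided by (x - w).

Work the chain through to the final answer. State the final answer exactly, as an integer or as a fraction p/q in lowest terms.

33465

Step 1: -9*(-18)^4 - 6*(-18)^3 + 7*(-18)^2 + 9*(-18)^1 + 3 = (-944784) + (34992) + (2268) + (-162) + (3) = -907683; answer -907683
Step 2: S1 = -907683; d = 9; cross terms: (-1*3 - 9*-26)=231, (9*36 - -2*3)=330, (-2*35 - -9*36)=254, (-9*26 - -15*35)=291, (-15*-26 - -1*26)=416; twice the area = |1522| = 1522; area = 761; answer 761
Step 3: S2 = 761; threaded value p + q = 762; w = -11; remainder = value at the root: 2*(-11)^4 - 4*(-11)^3 - 9*(-11)^2 + 5*(-11)^1 + 3 = (29282) + (5324) + (-1089) + (-55) + (3) = 33465; answer 33465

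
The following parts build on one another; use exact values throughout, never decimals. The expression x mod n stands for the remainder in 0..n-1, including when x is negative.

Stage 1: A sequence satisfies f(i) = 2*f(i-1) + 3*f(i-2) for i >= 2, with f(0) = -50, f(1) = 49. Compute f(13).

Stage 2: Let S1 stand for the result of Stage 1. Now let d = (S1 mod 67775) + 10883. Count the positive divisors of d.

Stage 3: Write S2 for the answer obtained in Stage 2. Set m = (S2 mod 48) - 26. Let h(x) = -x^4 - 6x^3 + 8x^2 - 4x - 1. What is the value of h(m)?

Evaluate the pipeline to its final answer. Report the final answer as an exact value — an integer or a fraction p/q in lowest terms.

-67321

Stage 1: f(2) = 2*(49) + 3*(-50) = -52; iterating: f(2)=-52, f(3)=43, f(4)=-70, f(5)=-11, f(6)=-232, f(7)=-497, f(8)=-1690, f(9)=-4871, f(10)=-14812, f(11)=-44237, f(12)=-132910, f(13)=-398531; answer -398531
Stage 2: S1 = -398531; d = 19002; 19002 = 2 * 3 * 3167; number of divisors = (1+1) * (1+1) * (1+1) = 8; answer 8
Stage 3: S2 = 8; m = -18; -1*(-18)^4 - 6*(-18)^3 + 8*(-18)^2 - 4*(-18)^1 - 1 = (-104976) + (34992) + (2592) + (72) + (-1) = -67321; answer -67321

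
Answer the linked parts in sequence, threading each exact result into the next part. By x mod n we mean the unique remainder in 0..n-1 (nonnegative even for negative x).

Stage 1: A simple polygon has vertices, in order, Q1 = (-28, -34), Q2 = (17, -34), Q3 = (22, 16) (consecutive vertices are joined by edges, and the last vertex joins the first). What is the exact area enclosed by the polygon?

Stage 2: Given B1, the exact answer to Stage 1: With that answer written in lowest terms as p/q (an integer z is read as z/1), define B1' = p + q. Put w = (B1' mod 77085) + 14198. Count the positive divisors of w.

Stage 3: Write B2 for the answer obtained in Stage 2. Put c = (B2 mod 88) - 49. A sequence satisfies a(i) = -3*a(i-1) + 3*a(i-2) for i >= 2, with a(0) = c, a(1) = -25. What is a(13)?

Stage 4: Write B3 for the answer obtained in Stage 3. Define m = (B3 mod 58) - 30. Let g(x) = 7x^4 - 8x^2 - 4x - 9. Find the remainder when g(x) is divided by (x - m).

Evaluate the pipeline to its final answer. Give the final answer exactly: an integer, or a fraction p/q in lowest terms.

352626

Stage 1: cross terms: (-28*-34 - 17*-34)=1530, (17*16 - 22*-34)=1020, (22*-34 - -28*16)=-300; twice the area = |2250| = 2250; area = 1125; answer 1125
Stage 2: B1 = 1125; threaded value p + q = 1126; w = 15324; 15324 = 2^2 * 3 * 1277; number of divisors = (2+1) * (1+1) * (1+1) = 12; answer 12
Stage 3: B2 = 12; c = -37; a(2) = -3*(-25) + 3*(-37) = -36; iterating: a(2)=-36, a(3)=33, a(4)=-207, a(5)=720, a(6)=-2781, a(7)=10503, a(8)=-39852, a(9)=151065, a(10)=-572751, a(11)=2171448, a(12)=-8232597, a(13)=31212135; answer 31212135
Stage 4: B3 = 31212135; m = -15; remainder = value at the root: 7*(-15)^4 - 8*(-15)^2 - 4*(-15)^1 - 9 = (354375) + (-1800) + (60) + (-9) = 352626; answer 352626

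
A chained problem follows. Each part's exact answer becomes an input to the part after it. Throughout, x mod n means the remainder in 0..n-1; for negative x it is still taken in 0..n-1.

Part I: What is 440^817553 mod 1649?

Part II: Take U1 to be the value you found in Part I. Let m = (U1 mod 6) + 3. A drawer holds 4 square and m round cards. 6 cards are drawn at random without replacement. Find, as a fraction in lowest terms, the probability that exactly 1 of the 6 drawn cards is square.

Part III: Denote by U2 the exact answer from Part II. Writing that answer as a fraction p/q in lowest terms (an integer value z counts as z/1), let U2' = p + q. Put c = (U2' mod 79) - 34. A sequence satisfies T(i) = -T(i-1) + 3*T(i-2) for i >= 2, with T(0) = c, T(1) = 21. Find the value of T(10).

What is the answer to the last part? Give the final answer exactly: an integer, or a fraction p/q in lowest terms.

-16719

Part I: squarings mod 1649: 440^1=440, 440^2=667, 440^4=1308, 440^8=851, 440^16=290, 440^32=1, 440^64=1, 440^128=1, 440^256=1, 440^512=1, 440^1024=1, 440^2048=1, 440^4096=1, 440^8192=1, 440^16384=1, 440^32768=1, 440^65536=1, 440^131072=1, 440^262144=1, 440^524288=1; 440^817553 = 440^1 * 440^16 * 440^128 * 440^256 * 440^2048 * 440^4096 * 440^8192 * 440^16384 * 440^262144 * 440^524288 = 627 (mod 1649); answer 627
Part II: U1 = 627; m = 6; total draws C(10,6) = 210; favorable C(4,1)*C(6,5) = 24; P = 4/35; answer 4/35
Part III: U2 = 4/35; threaded value p + q = 39; c = 5; T(2) = -1*(21) + 3*(5) = -6; iterating: T(2)=-6, T(3)=69, T(4)=-87, T(5)=294, T(6)=-555, T(7)=1437, T(8)=-3102, T(9)=7413, T(10)=-16719; answer -16719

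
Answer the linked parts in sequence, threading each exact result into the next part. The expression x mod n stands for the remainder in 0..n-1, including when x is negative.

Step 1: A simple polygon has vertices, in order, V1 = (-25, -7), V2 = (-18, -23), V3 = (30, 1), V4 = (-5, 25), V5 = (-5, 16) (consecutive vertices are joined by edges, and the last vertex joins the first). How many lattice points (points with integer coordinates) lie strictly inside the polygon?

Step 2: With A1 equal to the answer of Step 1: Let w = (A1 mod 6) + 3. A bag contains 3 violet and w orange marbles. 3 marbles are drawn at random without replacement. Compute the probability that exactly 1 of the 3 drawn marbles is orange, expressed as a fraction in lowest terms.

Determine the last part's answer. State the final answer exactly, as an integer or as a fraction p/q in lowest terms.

3/14

Step 1: cross terms: (-25*-23 - -18*-7)=449, (-18*1 - 30*-23)=672, (30*25 - -5*1)=755, (-5*16 - -5*25)=45, (-5*-7 - -25*16)=435; twice the area = |2356| = 2356; area = 1178; boundary points = 1 + 24 + 1 + 9 + 1 = 36; strictly interior points = area - boundary/2 + 1 = 1161; answer 1161
Step 2: A1 = 1161; w = 6; total draws C(9,3) = 84; favorable C(6,1)*C(3,2) = 18; P = 3/14; answer 3/14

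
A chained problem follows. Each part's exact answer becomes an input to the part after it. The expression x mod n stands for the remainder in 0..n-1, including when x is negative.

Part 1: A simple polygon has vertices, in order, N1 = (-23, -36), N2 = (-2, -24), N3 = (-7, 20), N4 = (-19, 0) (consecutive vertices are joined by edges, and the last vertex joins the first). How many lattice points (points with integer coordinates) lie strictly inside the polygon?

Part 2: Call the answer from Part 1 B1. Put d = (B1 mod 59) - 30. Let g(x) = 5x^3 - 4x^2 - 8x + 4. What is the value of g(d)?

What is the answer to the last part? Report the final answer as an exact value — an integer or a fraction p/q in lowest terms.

-21372

Part 1: cross terms: (-23*-24 - -2*-36)=480, (-2*20 - -7*-24)=-208, (-7*0 - -19*20)=380, (-19*-36 - -23*0)=684; twice the area = |1336| = 1336; area = 668; boundary points = 3 + 1 + 4 + 4 = 12; strictly interior points = area - boundary/2 + 1 = 663; answer 663
Part 2: B1 = 663; d = -16; 5*(-16)^3 - 4*(-16)^2 - 8*(-16)^1 + 4 = (-20480) + (-1024) + (128) + (4) = -21372; answer -21372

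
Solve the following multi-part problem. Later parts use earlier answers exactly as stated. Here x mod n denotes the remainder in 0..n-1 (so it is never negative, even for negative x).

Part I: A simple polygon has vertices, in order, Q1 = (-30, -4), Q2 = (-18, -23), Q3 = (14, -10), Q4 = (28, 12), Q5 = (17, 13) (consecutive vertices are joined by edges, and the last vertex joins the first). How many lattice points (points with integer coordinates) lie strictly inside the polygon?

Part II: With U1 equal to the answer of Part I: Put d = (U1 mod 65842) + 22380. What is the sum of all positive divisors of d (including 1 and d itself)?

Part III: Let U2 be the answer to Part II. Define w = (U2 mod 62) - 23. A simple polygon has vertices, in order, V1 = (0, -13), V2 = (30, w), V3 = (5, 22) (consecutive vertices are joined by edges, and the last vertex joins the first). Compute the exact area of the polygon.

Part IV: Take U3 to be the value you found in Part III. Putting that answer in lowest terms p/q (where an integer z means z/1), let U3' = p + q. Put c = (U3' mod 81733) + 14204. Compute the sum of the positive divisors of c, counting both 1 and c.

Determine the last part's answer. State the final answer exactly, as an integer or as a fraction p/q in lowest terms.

Part I: cross terms: (-30*-23 - -18*-4)=618, (-18*-10 - 14*-23)=502, (14*12 - 28*-10)=448, (28*13 - 17*12)=160, (17*-4 - -30*13)=322; twice the area = |2050| = 2050; area = 1025; boundary points = 1 + 1 + 2 + 1 + 1 = 6; strictly interior points = area - boundary/2 + 1 = 1023; answer 1023
Part II: U1 = 1023; d = 23403; 23403 = 3 * 29 * 269; sigma = (1 + 3) * (1 + 29) * (1 + 269) = 4 * 30 * 270 = 32400; answer 32400
Part III: U2 = 32400; w = 13; cross terms: (0*13 - 30*-13)=390, (30*22 - 5*13)=595, (5*-13 - 0*22)=-65; twice the area = |920| = 920; area = 460; answer 460
Part IV: U3 = 460; threaded value p + q = 461; c = 14665; 14665 = 5 * 7 * 419; sigma = (1 + 5) * (1 + 7) * (1 + 419) = 6 * 8 * 420 = 20160; answer 20160

20160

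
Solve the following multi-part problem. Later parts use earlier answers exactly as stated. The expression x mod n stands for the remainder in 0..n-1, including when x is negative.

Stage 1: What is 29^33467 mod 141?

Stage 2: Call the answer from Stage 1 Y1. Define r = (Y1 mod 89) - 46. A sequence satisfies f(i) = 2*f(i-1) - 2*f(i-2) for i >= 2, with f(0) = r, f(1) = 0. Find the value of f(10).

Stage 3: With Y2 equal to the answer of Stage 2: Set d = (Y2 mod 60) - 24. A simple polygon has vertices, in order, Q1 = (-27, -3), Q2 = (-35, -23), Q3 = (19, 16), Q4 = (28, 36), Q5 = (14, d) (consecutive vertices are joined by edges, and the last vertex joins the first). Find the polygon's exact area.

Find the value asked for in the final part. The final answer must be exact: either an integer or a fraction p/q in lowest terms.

Stage 1: squarings mod 141: 29^1=29, 29^2=136, 29^4=25, 29^8=61, 29^16=55, 29^32=64, 29^64=7, 29^128=49, 29^256=4, 29^512=16, 29^1024=115, 29^2048=112, 29^4096=136, 29^8192=25, 29^16384=61, 29^32768=55; 29^33467 = 29^1 * 29^2 * 29^8 * 29^16 * 29^32 * 29^128 * 29^512 * 29^32768 = 5 (mod 141); answer 5
Stage 2: Y1 = 5; r = -41; f(2) = 2*(0) - 2*(-41) = 82; iterating: f(2)=82, f(3)=164, f(4)=164, f(5)=0, f(6)=-328, f(7)=-656, f(8)=-656, f(9)=0, f(10)=1312; answer 1312
Stage 3: Y2 = 1312; d = 28; cross terms: (-27*-23 - -35*-3)=516, (-35*16 - 19*-23)=-123, (19*36 - 28*16)=236, (28*28 - 14*36)=280, (14*-3 - -27*28)=714; twice the area = |1623| = 1623; area = 1623/2; answer 1623/2

1623/2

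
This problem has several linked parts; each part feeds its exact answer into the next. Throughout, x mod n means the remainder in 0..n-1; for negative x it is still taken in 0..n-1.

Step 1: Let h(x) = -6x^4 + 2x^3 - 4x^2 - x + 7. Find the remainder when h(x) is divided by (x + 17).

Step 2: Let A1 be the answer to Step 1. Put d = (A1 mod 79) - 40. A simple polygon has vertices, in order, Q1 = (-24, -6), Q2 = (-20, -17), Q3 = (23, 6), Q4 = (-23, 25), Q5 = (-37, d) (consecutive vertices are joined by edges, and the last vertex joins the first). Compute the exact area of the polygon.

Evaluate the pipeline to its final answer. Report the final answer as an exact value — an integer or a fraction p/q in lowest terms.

1226

Step 1: remainder = value at the root: -6*(-17)^4 + 2*(-17)^3 - 4*(-17)^2 - 1*(-17)^1 + 7 = (-501126) + (-9826) + (-1156) + (17) + (7) = -512084; answer -512084
Step 2: A1 = -512084; d = 33; cross terms: (-24*-17 - -20*-6)=288, (-20*6 - 23*-17)=271, (23*25 - -23*6)=713, (-23*33 - -37*25)=166, (-37*-6 - -24*33)=1014; twice the area = |2452| = 2452; area = 1226; answer 1226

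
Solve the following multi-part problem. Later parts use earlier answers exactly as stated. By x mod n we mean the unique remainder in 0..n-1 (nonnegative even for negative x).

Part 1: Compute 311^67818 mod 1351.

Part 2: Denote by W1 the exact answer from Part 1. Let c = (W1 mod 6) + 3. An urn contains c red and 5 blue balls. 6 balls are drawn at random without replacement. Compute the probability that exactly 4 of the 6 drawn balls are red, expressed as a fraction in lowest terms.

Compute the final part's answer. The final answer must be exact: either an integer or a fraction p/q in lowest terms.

Part 1: squarings mod 1351: 311^1=311, 311^2=800, 311^4=977, 311^8=723, 311^16=1243, 311^32=856, 311^64=494, 311^128=856, 311^256=494, 311^512=856, 311^1024=494, 311^2048=856, 311^4096=494, 311^8192=856, 311^16384=494, 311^32768=856, 311^65536=494; 311^67818 = 311^2 * 311^8 * 311^32 * 311^64 * 311^128 * 311^2048 * 311^65536 = 1324 (mod 1351); answer 1324
Part 2: W1 = 1324; c = 7; total draws C(12,6) = 924; favorable C(7,4)*C(5,2) = 350; P = 25/66; answer 25/66

25/66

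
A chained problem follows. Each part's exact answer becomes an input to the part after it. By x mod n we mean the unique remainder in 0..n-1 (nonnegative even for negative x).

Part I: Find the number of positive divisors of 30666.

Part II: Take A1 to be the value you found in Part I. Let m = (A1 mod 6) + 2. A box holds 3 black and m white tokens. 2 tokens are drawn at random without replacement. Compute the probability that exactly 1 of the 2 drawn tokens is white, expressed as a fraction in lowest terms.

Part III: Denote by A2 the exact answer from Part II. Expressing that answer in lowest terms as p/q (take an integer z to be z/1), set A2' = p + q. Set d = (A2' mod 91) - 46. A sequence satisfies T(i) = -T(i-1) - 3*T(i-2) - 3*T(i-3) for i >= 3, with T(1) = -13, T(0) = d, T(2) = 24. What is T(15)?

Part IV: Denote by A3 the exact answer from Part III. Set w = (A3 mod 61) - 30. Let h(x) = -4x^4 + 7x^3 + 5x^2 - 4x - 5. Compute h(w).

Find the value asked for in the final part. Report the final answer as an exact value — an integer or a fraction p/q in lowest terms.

-20777

Part I: 30666 = 2 * 3 * 19 * 269; number of divisors = (1+1) * (1+1) * (1+1) * (1+1) = 16; answer 16
Part II: A1 = 16; m = 6; total draws C(9,2) = 36; favorable C(6,1)*C(3,1) = 18; P = 1/2; answer 1/2
Part III: A2 = 1/2; threaded value p + q = 3; d = -43; T(3) = -1*(24) - 3*(-13) - 3*(-43) = 144; iterating: T(3)=144, T(4)=-177, T(5)=-327, T(6)=426, T(7)=1086, T(8)=-1383, T(9)=-3153, T(10)=4044, T(11)=9564, T(12)=-12237, T(13)=-28587, T(14)=36606, T(15)=85866; answer 85866
Part IV: A3 = 85866; w = 9; -4*(9)^4 + 7*(9)^3 + 5*(9)^2 - 4*(9)^1 - 5 = (-26244) + (5103) + (405) + (-36) + (-5) = -20777; answer -20777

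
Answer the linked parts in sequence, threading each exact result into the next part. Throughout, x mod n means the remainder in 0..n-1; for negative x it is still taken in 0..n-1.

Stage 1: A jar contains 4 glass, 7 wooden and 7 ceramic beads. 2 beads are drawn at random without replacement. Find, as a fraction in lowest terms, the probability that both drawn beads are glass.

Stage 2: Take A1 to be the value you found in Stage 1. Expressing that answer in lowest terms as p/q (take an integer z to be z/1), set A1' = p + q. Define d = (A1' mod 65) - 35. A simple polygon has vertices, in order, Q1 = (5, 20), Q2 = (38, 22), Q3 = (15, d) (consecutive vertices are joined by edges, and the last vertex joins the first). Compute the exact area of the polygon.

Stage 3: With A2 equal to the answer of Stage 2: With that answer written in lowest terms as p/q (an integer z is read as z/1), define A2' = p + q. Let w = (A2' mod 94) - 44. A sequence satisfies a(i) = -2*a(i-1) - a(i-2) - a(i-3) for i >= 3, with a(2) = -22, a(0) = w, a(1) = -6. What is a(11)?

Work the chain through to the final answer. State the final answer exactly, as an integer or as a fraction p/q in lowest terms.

3544

Stage 1: total draws C(18,2) = 153; favorable C(4,2) = 6; P = 2/51; answer 2/51
Stage 2: A1 = 2/51; threaded value p + q = 53; d = 18; cross terms: (5*22 - 38*20)=-650, (38*18 - 15*22)=354, (15*20 - 5*18)=210; twice the area = |-86| = 86; area = 43; answer 43
Stage 3: A2 = 43; threaded value p + q = 44; w = 0; a(3) = -2*(-22) - 1*(-6) - 1*(0) = 50; iterating: a(3)=50, a(4)=-72, a(5)=116, a(6)=-210, a(7)=376, a(8)=-658, a(9)=1150, a(10)=-2018, a(11)=3544; answer 3544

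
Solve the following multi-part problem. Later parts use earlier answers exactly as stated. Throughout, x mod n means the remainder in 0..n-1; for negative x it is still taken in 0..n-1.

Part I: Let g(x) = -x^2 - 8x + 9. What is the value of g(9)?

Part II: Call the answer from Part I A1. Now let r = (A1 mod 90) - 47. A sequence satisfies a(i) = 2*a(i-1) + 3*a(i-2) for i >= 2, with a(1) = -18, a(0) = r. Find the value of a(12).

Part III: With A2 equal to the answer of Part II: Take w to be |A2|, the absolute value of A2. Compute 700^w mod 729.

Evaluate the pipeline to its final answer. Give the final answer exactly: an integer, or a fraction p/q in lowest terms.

Part I: -1*(9)^2 - 8*(9)^1 + 9 = (-81) + (-72) + (9) = -144; answer -144
Part II: A1 = -144; r = -11; a(2) = 2*(-18) + 3*(-11) = -69; iterating: a(2)=-69, a(3)=-192, a(4)=-591, a(5)=-1758, a(6)=-5289, a(7)=-15852, a(8)=-47571, a(9)=-142698, a(10)=-428109, a(11)=-1284312, a(12)=-3852951; answer -3852951
Part III: A2 = -3852951; w = 3852951; squarings mod 729: 700^1=700, 700^2=112, 700^4=151, 700^8=202, 700^16=709, 700^32=400, 700^64=349, 700^128=58, 700^256=448, 700^512=229, 700^1024=682, 700^2048=22, 700^4096=484, 700^8192=247, 700^16384=502, 700^32768=499, 700^65536=412, 700^131072=616, 700^262144=376, 700^524288=679, 700^1048576=313, 700^2097152=283; 700^3852951 = 700^1 * 700^2 * 700^4 * 700^16 * 700^128 * 700^512 * 700^2048 * 700^16384 * 700^32768 * 700^131072 * 700^524288 * 700^1048576 * 700^2097152 = 577 (mod 729); answer 577

577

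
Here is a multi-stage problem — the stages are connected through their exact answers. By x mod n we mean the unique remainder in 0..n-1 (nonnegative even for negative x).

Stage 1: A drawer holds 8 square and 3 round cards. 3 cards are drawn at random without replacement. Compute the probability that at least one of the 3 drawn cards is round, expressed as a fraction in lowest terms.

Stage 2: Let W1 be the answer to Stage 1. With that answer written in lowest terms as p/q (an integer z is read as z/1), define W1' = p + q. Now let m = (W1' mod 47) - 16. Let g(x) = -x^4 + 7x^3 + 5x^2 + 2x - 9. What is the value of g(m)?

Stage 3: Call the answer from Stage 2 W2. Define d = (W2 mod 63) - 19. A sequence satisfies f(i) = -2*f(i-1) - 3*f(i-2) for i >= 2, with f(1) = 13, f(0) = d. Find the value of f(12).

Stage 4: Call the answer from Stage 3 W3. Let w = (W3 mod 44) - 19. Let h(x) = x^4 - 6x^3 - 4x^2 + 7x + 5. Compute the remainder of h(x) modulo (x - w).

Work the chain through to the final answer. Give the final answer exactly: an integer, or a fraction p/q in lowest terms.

Stage 1: total draws C(11,3) = 165; complement C(8,3) = 56; favorable 165 - 56 = 109; P = 109/165; answer 109/165
Stage 2: W1 = 109/165; threaded value p + q = 274; m = 23; -1*(23)^4 + 7*(23)^3 + 5*(23)^2 + 2*(23)^1 - 9 = (-279841) + (85169) + (2645) + (46) + (-9) = -191990; answer -191990
Stage 3: W2 = -191990; d = 15; f(2) = -2*(13) - 3*(15) = -71; iterating: f(2)=-71, f(3)=103, f(4)=7, f(5)=-323, f(6)=625, f(7)=-281, f(8)=-1313, f(9)=3469, f(10)=-2999, f(11)=-4409, f(12)=17815; answer 17815
Stage 4: W3 = 17815; w = 20; remainder = value at the root: 1*(20)^4 - 6*(20)^3 - 4*(20)^2 + 7*(20)^1 + 5 = (160000) + (-48000) + (-1600) + (140) + (5) = 110545; answer 110545

110545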